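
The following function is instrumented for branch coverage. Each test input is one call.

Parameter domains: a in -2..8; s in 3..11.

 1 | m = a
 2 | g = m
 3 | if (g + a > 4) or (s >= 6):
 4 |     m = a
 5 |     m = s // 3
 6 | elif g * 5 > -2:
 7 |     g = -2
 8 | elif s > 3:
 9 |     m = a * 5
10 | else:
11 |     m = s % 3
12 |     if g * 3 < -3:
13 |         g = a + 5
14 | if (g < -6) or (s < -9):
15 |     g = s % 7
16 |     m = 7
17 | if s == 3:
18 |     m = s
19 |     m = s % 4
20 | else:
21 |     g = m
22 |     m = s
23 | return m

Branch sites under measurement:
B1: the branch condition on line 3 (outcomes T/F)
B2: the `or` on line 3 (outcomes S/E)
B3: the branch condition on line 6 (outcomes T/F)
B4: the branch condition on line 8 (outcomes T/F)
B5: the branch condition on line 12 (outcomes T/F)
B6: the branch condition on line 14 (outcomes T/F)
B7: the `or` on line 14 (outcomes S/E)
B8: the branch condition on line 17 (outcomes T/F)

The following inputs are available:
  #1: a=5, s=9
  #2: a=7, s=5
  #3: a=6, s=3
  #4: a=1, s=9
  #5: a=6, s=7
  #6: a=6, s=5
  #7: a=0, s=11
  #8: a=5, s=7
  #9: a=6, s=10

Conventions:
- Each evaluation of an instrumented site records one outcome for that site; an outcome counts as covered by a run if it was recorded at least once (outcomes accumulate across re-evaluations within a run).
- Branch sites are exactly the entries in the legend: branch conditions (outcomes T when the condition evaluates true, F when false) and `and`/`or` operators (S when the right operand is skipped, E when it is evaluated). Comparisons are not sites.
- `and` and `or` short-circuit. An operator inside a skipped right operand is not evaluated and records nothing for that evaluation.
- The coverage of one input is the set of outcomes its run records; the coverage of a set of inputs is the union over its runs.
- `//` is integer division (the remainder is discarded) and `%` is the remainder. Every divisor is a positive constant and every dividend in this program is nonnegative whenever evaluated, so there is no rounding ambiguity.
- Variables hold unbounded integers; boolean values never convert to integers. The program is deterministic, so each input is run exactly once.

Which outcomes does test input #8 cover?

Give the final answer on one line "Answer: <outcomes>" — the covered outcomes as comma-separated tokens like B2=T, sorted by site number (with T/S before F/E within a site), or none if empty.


Simulating input #8 (a=5, s=7) step by step:
  B2->S, B1->T, B7->E, B6->F, B8->F
as a set, this run covers: B1=T, B2=S, B6=F, B7=E, B8=F
Answer: B1=T, B2=S, B6=F, B7=E, B8=F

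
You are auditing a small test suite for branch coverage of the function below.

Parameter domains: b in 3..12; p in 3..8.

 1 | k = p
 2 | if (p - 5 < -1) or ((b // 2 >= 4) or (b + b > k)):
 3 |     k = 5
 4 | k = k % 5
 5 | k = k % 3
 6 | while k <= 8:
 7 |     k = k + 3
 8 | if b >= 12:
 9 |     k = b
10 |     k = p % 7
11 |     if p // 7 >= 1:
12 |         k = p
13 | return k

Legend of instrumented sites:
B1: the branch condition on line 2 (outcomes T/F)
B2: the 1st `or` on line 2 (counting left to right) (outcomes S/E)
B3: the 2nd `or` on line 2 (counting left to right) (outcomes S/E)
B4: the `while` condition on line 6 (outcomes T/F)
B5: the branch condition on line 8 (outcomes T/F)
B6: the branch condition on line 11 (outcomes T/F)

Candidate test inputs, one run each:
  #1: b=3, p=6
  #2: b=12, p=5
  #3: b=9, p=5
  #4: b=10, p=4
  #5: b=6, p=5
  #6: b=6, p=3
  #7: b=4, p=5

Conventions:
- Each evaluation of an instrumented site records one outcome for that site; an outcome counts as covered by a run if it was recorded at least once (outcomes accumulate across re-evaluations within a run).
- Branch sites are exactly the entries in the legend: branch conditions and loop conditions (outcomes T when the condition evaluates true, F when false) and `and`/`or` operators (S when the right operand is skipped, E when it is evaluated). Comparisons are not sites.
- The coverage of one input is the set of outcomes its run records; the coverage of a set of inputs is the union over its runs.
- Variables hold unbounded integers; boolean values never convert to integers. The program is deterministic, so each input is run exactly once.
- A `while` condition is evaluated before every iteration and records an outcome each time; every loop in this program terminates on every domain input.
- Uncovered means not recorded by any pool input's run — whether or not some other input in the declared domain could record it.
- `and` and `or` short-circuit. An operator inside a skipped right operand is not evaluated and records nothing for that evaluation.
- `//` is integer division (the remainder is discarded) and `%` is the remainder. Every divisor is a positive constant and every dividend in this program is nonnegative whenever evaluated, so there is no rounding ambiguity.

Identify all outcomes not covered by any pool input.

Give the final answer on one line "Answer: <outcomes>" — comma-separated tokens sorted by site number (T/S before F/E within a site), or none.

run #1 (b=3, p=6) runs B2->E, B3->E, B1->F, B4->T, B4->T, B4->T, B4->F, B5->F; records B1=F, B2=E, B3=E, B4=T, B4=F, B5=F
run #2 (b=12, p=5) runs B2->E, B3->S, B1->T, B4->T, B4->T, B4->T, B4->F, B5->T, B6->F; records B1=T, B2=E, B3=S, B4=T, B4=F, B5=T, B6=F
run #3 (b=9, p=5) runs B2->E, B3->S, B1->T, B4->T, B4->T, B4->T, B4->F, B5->F; records B1=T, B2=E, B3=S, B4=T, B4=F, B5=F
run #4 (b=10, p=4) runs B2->E, B3->S, B1->T, B4->T, B4->T, B4->T, B4->F, B5->F; records B1=T, B2=E, B3=S, B4=T, B4=F, B5=F
run #5 (b=6, p=5) runs B2->E, B3->E, B1->T, B4->T, B4->T, B4->T, B4->F, B5->F; records B1=T, B2=E, B3=E, B4=T, B4=F, B5=F
run #6 (b=6, p=3) runs B2->S, B1->T, B4->T, B4->T, B4->T, B4->F, B5->F; records B1=T, B2=S, B4=T, B4=F, B5=F
run #7 (b=4, p=5) runs B2->E, B3->E, B1->T, B4->T, B4->T, B4->T, B4->F, B5->F; records B1=T, B2=E, B3=E, B4=T, B4=F, B5=F
union over the pool: B1=T, B1=F, B2=S, B2=E, B3=S, B3=E, B4=T, B4=F, B5=T, B5=F, B6=F
uncovered (1 of 12): B6=T

Answer: B6=T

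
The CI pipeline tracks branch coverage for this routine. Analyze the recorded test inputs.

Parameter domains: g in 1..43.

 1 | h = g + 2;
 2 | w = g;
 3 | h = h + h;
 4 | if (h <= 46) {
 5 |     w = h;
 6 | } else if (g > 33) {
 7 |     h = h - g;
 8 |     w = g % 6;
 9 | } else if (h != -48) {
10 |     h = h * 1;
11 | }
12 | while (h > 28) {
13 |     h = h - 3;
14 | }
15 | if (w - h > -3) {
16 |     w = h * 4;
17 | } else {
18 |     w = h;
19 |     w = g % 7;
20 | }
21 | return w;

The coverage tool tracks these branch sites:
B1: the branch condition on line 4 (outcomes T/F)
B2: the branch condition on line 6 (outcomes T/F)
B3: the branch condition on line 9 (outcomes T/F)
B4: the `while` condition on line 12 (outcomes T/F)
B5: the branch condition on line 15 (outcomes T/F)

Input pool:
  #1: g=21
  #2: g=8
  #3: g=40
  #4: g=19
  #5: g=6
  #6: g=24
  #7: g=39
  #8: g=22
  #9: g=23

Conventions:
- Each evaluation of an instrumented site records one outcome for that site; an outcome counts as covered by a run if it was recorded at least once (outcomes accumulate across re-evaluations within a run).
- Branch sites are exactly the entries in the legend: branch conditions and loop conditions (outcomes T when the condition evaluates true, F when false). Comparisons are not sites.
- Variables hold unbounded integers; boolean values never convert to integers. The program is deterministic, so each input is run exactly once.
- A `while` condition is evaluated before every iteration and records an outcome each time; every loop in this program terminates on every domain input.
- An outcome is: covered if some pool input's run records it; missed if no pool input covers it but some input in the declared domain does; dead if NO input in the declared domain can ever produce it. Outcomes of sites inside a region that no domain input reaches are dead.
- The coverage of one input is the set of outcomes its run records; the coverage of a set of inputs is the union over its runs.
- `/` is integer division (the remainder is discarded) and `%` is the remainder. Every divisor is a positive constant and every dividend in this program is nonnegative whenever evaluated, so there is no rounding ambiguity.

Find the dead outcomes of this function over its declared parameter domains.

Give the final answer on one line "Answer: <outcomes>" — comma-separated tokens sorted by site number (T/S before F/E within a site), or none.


running all 43 domain inputs and tallying outcomes:
  B3=F: no domain input ever produces it -> dead
  reachable outcomes have witnesses, e.g. B1=T (e.g. g=1), B1=F (e.g. g=22), B2=T (e.g. g=34), B2=F (e.g. g=22)
Answer: B3=F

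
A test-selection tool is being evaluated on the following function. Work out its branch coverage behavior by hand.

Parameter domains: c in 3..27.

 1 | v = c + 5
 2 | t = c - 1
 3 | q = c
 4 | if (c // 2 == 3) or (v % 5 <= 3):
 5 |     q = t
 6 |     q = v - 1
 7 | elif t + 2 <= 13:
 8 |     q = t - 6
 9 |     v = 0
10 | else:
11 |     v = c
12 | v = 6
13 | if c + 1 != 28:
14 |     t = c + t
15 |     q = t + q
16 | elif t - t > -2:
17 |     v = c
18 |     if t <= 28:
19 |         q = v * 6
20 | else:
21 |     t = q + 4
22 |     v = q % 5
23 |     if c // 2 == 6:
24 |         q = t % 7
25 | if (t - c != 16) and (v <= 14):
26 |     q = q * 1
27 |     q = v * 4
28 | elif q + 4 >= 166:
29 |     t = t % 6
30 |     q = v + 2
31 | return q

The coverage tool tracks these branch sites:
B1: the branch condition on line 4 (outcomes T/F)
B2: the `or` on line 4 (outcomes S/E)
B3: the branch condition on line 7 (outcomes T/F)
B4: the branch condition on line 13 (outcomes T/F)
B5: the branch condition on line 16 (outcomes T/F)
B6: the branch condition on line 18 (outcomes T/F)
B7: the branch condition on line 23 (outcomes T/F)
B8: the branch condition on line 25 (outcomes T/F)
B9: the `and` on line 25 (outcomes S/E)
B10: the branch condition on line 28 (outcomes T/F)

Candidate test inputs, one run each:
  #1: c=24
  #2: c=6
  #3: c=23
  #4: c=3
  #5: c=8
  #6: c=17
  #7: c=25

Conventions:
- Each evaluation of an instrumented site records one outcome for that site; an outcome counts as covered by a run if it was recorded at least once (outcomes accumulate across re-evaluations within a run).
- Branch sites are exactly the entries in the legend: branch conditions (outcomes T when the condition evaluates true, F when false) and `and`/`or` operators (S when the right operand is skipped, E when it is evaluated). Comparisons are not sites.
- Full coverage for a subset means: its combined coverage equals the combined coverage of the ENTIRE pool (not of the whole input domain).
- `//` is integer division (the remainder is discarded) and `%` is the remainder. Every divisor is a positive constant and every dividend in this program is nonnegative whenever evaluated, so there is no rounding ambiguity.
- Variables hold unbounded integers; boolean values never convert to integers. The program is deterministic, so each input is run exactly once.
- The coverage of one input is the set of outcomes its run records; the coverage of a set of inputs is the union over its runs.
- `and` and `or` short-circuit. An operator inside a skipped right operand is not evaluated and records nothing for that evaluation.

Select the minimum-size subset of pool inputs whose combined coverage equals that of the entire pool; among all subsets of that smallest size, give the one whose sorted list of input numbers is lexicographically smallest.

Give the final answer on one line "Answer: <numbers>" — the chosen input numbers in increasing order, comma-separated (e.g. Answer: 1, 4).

input #1 (c=24): events B2->E, B1->F, B3->F, B4->T, B9->E, B8->T; covers B1=F, B2=E, B3=F, B4=T, B8=T, B9=E
input #2 (c=6): events B2->S, B1->T, B4->T, B9->E, B8->T; covers B1=T, B2=S, B4=T, B8=T, B9=E
input #3 (c=23): events B2->E, B1->T, B4->T, B9->E, B8->T; covers B1=T, B2=E, B4=T, B8=T, B9=E
input #4 (c=3): events B2->E, B1->T, B4->T, B9->E, B8->T; covers B1=T, B2=E, B4=T, B8=T, B9=E
input #5 (c=8): events B2->E, B1->T, B4->T, B9->E, B8->T; covers B1=T, B2=E, B4=T, B8=T, B9=E
input #6 (c=17): events B2->E, B1->T, B4->T, B9->S, B8->F, B10->F; covers B1=T, B2=E, B4=T, B8=F, B9=S, B10=F
input #7 (c=25): events B2->E, B1->T, B4->T, B9->E, B8->T; covers B1=T, B2=E, B4=T, B8=T, B9=E
pool-wide coverage (11 outcomes): B1=T, B1=F, B2=S, B2=E, B3=F, B4=T, B8=T, B8=F, B9=S, B9=E, B10=F
checked all size-1 subsets: none covers 11 outcomes (max 6/11)
checked all size-2 subsets: none covers 11 outcomes (max 10/11)
at size 3, {1, 2, 6} reaches all 11 outcomes; every lexicographically earlier size-3 subset fails

Answer: 1, 2, 6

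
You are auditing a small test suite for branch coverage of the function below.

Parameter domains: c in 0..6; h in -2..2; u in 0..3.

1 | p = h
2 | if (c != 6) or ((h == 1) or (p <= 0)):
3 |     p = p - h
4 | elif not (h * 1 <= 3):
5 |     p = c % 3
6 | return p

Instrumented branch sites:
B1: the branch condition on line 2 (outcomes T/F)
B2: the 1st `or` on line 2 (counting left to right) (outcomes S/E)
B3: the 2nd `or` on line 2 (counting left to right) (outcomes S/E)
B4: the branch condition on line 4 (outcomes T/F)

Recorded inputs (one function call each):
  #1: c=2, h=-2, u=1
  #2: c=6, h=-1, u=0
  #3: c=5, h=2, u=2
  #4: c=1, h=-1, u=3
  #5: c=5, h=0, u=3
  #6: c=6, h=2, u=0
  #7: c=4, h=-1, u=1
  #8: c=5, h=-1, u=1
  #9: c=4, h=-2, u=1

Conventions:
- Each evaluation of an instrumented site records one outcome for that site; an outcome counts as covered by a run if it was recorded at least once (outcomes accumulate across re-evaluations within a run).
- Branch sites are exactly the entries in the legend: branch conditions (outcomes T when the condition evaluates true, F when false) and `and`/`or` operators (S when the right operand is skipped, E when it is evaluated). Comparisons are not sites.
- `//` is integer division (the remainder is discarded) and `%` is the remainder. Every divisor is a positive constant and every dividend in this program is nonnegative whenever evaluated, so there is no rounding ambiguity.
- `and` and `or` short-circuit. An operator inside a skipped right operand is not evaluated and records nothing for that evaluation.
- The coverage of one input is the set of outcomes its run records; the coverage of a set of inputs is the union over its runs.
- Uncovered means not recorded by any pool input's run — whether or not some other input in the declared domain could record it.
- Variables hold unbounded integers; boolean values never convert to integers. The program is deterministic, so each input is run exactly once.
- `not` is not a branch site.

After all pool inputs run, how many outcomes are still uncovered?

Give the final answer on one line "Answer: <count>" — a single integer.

input #1 (c=2, h=-2, u=1): events B2->S, B1->T; covers B1=T, B2=S
input #2 (c=6, h=-1, u=0): events B2->E, B3->E, B1->T; covers B1=T, B2=E, B3=E
input #3 (c=5, h=2, u=2): events B2->S, B1->T; covers B1=T, B2=S
input #4 (c=1, h=-1, u=3): events B2->S, B1->T; covers B1=T, B2=S
input #5 (c=5, h=0, u=3): events B2->S, B1->T; covers B1=T, B2=S
input #6 (c=6, h=2, u=0): events B2->E, B3->E, B1->F, B4->F; covers B1=F, B2=E, B3=E, B4=F
input #7 (c=4, h=-1, u=1): events B2->S, B1->T; covers B1=T, B2=S
input #8 (c=5, h=-1, u=1): events B2->S, B1->T; covers B1=T, B2=S
input #9 (c=4, h=-2, u=1): events B2->S, B1->T; covers B1=T, B2=S
union over the pool: B1=T, B1=F, B2=S, B2=E, B3=E, B4=F
uncovered (2 of 8): B3=S, B4=T

Answer: 2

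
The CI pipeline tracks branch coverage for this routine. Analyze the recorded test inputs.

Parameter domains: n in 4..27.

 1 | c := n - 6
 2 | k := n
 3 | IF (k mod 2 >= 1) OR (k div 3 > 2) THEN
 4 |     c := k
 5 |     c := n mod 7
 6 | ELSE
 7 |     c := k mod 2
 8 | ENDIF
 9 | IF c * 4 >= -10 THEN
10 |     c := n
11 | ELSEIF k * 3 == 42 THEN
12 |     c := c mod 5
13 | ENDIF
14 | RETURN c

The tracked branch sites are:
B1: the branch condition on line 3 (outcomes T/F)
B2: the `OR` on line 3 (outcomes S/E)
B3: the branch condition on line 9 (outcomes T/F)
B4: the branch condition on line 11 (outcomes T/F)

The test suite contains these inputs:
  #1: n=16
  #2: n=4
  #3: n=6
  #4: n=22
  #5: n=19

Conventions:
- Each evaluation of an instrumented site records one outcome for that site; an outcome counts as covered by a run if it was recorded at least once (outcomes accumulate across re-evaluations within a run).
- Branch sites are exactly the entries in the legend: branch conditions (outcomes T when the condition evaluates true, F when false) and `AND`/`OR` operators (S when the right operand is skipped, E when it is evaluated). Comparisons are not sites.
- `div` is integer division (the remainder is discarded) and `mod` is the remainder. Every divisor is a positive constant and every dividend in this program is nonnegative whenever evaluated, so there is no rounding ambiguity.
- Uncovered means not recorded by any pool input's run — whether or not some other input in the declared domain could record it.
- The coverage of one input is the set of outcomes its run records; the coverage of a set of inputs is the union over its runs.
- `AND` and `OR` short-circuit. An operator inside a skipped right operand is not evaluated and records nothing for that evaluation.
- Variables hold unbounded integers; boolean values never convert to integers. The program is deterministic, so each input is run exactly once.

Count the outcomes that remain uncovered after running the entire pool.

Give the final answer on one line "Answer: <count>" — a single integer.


run #1 (n=16) records B1=T, B2=E, B3=T
run #2 (n=4) records B1=F, B2=E, B3=T
run #3 (n=6) records B1=F, B2=E, B3=T
run #4 (n=22) records B1=T, B2=E, B3=T
run #5 (n=19) records B1=T, B2=S, B3=T
union over the pool: B1=T, B1=F, B2=S, B2=E, B3=T
uncovered (3 of 8): B3=F, B4=T, B4=F
Answer: 3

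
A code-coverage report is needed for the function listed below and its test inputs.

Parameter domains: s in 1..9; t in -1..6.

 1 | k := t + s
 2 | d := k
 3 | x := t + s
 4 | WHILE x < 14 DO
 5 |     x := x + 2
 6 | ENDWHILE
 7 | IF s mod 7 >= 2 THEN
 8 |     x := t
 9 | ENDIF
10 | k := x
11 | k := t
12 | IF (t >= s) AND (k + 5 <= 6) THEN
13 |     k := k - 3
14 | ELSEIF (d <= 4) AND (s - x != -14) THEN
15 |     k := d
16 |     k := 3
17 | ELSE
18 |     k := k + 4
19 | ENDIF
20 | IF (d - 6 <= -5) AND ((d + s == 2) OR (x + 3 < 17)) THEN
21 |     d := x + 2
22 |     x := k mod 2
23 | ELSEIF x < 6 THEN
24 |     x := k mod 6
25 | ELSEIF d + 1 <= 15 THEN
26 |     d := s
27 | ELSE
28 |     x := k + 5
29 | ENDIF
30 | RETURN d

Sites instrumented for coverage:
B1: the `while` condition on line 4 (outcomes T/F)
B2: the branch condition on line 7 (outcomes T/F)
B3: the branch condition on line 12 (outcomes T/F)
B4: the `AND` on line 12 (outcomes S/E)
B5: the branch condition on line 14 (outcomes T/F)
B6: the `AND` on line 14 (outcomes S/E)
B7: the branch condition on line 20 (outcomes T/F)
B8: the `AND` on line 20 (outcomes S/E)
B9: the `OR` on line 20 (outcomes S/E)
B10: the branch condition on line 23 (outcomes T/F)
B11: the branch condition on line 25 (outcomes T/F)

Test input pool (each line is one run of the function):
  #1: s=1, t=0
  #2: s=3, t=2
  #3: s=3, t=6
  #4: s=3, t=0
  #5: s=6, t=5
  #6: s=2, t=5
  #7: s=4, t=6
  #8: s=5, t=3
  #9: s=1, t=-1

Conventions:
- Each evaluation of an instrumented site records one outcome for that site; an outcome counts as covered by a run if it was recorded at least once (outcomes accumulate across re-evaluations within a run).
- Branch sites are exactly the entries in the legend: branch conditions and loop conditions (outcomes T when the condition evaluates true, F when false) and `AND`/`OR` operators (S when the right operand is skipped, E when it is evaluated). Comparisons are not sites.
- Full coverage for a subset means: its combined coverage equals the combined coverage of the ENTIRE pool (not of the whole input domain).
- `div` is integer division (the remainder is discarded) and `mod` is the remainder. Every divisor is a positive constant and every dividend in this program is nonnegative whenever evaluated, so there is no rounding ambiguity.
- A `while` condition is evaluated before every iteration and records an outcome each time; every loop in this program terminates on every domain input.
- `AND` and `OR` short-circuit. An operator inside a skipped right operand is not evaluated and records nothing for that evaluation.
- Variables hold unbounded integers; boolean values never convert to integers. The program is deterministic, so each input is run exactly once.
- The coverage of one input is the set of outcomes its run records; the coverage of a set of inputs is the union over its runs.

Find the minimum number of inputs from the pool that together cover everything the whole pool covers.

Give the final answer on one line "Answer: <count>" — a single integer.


#1 (s=1, t=0) -> B1->T, B1->T, B1->T, B1->T, B1->T, B1->T, B1->T, B1->F, B2->F, B4->S, B3->F, B6->E, B5->F, B8->E, ...; covered: B1=T, B1=F, B2=F, B3=F, B4=S, B5=F, B6=E, B7=T, B8=E, B9=S
#2 (s=3, t=2) -> B1->T, B1->T, B1->T, B1->T, B1->T, B1->F, B2->T, B4->S, B3->F, B6->S, B5->F, B8->S, B7->F, B10->T; covered: B1=T, B1=F, B2=T, B3=F, B4=S, B5=F, B6=S, B7=F, B8=S, B10=T
#3 (s=3, t=6) -> B1->T, B1->T, B1->T, B1->F, B2->T, B4->E, B3->F, B6->S, B5->F, B8->S, B7->F, B10->F, B11->T; covered: B1=T, B1=F, B2=T, B3=F, B4=E, B5=F, B6=S, B7=F, B8=S, B10=F, B11=T
#4 (s=3, t=0) -> B1->T, B1->T, B1->T, B1->T, B1->T, B1->T, B1->F, B2->T, B4->S, B3->F, B6->E, B5->T, B8->S, B7->F, ...; covered: B1=T, B1=F, B2=T, B3=F, B4=S, B5=T, B6=E, B7=F, B8=S, B10=T
#5 (s=6, t=5) -> B1->T, B1->T, B1->F, B2->T, B4->S, B3->F, B6->S, B5->F, B8->S, B7->F, B10->T; covered: B1=T, B1=F, B2=T, B3=F, B4=S, B5=F, B6=S, B7=F, B8=S, B10=T
#6 (s=2, t=5) -> B1->T, B1->T, B1->T, B1->T, B1->F, B2->T, B4->E, B3->F, B6->S, B5->F, B8->S, B7->F, B10->T; covered: B1=T, B1=F, B2=T, B3=F, B4=E, B5=F, B6=S, B7=F, B8=S, B10=T
#7 (s=4, t=6) -> B1->T, B1->T, B1->F, B2->T, B4->E, B3->F, B6->S, B5->F, B8->S, B7->F, B10->F, B11->T; covered: B1=T, B1=F, B2=T, B3=F, B4=E, B5=F, B6=S, B7=F, B8=S, B10=F, B11=T
#8 (s=5, t=3) -> B1->T, B1->T, B1->T, B1->F, B2->T, B4->S, B3->F, B6->S, B5->F, B8->S, B7->F, B10->T; covered: B1=T, B1=F, B2=T, B3=F, B4=S, B5=F, B6=S, B7=F, B8=S, B10=T
#9 (s=1, t=-1) -> B1->T, B1->T, B1->T, B1->T, B1->T, B1->T, B1->T, B1->F, B2->F, B4->S, B3->F, B6->E, B5->T, B8->E, ...; covered: B1=T, B1=F, B2=F, B3=F, B4=S, B5=T, B6=E, B7=F, B8=E, B9=E, B10=F, B11=T
union over all inputs: B1=T, B1=F, B2=T, B2=F, B3=F, B4=S, B4=E, B5=T, B5=F, B6=S, B6=E, B7=T, B7=F, B8=S, B8=E, B9=S, B9=E, B10=T, B10=F, B11=T (20 outcomes)
size 1 is not enough: best union over all size-1 subsets is 12/20
size 2 is not enough: best union over all size-2 subsets is 18/20
size 3: inputs {1, 6, 9} cover all 20 outcomes, and no lexicographically smaller subset of this size does
Answer: 3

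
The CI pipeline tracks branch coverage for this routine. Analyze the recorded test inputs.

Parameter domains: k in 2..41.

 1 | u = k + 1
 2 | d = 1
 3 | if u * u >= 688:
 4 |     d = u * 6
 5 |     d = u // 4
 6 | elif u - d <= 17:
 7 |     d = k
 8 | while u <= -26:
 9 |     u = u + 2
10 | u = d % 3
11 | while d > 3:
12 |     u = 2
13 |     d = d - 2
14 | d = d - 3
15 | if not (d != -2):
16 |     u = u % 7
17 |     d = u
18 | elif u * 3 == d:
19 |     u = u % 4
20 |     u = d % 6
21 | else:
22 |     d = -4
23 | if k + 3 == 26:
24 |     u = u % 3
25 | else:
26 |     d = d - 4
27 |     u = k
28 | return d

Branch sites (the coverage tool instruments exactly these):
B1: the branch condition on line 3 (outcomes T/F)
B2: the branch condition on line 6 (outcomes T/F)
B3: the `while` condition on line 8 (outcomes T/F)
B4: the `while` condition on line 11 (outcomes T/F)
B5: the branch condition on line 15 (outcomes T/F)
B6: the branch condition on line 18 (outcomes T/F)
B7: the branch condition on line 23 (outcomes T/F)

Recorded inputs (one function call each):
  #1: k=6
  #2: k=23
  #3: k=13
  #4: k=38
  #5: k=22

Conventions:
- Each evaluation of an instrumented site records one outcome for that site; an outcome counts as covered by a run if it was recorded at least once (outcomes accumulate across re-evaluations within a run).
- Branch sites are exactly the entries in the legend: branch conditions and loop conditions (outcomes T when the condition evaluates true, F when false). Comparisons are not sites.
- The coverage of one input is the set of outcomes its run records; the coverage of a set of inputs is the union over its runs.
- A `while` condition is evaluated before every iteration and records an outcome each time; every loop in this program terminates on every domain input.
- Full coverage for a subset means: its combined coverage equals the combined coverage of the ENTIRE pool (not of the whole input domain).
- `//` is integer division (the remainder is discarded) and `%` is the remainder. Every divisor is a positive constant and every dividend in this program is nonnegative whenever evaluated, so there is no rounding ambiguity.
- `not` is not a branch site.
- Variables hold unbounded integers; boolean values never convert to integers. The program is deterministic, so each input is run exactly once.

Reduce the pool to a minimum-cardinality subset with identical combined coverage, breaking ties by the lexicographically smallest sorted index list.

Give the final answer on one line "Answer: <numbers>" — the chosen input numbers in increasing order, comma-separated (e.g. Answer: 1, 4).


#1 (k=6) -> B1->F, B2->T, B3->F, B4->T, B4->T, B4->F, B5->F, B6->F, B7->F; covered: B1=F, B2=T, B3=F, B4=T, B4=F, B5=F, B6=F, B7=F
#2 (k=23) -> B1->F, B2->F, B3->F, B4->F, B5->T, B7->T; covered: B1=F, B2=F, B3=F, B4=F, B5=T, B7=T
#3 (k=13) -> B1->F, B2->T, B3->F, B4->T, B4->T, B4->T, B4->T, B4->T, B4->F, B5->F, B6->F, B7->F; covered: B1=F, B2=T, B3=F, B4=T, B4=F, B5=F, B6=F, B7=F
#4 (k=38) -> B1->T, B3->F, B4->T, B4->T, B4->T, B4->F, B5->F, B6->F, B7->F; covered: B1=T, B3=F, B4=T, B4=F, B5=F, B6=F, B7=F
#5 (k=22) -> B1->F, B2->F, B3->F, B4->F, B5->T, B7->F; covered: B1=F, B2=F, B3=F, B4=F, B5=T, B7=F
together the pool reaches 12 outcomes: B1=T, B1=F, B2=T, B2=F, B3=F, B4=T, B4=F, B5=T, B5=F, B6=F, B7=T, B7=F
size 1 is not enough: best union over all size-1 subsets is 8/12
size 2 is not enough: best union over all size-2 subsets is 11/12
at size 3, {1, 2, 4} reaches all 12 outcomes; every lexicographically earlier size-3 subset fails
Answer: 1, 2, 4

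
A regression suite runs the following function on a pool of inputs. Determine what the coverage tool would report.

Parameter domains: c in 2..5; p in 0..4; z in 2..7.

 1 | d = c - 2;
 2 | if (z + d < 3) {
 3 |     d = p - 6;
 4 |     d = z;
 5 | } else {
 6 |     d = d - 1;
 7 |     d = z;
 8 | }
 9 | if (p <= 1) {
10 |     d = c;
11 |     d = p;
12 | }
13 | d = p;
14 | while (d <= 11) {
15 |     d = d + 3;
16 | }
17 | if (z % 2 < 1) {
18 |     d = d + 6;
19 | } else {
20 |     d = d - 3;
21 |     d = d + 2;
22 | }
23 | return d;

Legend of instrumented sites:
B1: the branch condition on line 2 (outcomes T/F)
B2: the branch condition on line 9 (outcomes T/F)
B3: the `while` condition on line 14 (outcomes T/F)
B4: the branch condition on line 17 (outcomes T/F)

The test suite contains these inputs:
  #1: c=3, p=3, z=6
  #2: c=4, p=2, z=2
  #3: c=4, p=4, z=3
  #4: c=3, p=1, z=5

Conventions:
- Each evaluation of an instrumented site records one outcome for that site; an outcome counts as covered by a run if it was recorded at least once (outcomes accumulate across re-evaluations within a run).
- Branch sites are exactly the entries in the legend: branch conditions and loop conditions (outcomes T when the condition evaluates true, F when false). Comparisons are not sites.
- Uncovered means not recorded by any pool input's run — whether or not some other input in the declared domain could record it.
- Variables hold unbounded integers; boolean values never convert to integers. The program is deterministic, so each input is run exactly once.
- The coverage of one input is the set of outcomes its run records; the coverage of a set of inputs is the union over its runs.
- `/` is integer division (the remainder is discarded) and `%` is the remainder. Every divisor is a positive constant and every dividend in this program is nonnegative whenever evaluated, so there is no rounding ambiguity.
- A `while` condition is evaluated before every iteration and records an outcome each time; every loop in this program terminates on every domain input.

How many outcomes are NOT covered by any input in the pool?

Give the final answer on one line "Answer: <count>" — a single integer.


input #1 (c=3, p=3, z=6): events B1->F, B2->F, B3->T, B3->T, B3->T, B3->F, B4->T; covers B1=F, B2=F, B3=T, B3=F, B4=T
input #2 (c=4, p=2, z=2): events B1->F, B2->F, B3->T, B3->T, B3->T, B3->T, B3->F, B4->T; covers B1=F, B2=F, B3=T, B3=F, B4=T
input #3 (c=4, p=4, z=3): events B1->F, B2->F, B3->T, B3->T, B3->T, B3->F, B4->F; covers B1=F, B2=F, B3=T, B3=F, B4=F
input #4 (c=3, p=1, z=5): events B1->F, B2->T, B3->T, B3->T, B3->T, B3->T, B3->F, B4->F; covers B1=F, B2=T, B3=T, B3=F, B4=F
union over the pool: B1=F, B2=T, B2=F, B3=T, B3=F, B4=T, B4=F
uncovered (1 of 8): B1=T
Answer: 1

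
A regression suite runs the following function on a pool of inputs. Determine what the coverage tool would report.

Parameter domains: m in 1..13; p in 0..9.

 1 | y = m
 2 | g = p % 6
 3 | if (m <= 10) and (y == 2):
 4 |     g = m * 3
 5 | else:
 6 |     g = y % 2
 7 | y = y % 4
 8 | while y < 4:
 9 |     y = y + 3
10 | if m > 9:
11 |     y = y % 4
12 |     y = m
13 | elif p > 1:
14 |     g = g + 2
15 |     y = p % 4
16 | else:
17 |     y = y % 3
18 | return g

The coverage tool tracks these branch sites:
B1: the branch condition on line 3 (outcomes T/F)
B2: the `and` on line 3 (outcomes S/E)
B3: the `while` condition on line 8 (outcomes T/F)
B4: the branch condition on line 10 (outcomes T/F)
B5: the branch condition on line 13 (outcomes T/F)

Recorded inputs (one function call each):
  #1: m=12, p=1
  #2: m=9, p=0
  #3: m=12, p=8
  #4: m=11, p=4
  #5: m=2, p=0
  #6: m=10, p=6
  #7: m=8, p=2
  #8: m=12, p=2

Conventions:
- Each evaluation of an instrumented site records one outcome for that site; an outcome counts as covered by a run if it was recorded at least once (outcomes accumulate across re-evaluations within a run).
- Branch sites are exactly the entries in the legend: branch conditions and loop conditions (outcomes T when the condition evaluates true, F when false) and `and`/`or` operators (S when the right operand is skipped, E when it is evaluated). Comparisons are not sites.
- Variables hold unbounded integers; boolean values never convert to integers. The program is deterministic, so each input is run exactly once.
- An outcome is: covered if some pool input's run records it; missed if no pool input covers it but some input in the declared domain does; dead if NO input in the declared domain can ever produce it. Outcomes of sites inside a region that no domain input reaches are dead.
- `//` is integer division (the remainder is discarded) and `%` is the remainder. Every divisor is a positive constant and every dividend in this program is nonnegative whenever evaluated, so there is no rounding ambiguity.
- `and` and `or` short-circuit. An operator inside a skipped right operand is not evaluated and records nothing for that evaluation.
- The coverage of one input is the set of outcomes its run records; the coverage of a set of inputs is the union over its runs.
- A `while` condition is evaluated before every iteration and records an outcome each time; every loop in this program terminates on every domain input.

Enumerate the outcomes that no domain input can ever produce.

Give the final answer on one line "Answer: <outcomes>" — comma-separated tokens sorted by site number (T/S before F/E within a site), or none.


running all 130 domain inputs and tallying outcomes:
  reachable outcomes have witnesses, e.g. B1=T (e.g. m=2, p=0), B1=F (e.g. m=1, p=0), B2=S (e.g. m=11, p=0), B2=E (e.g. m=1, p=0)
Answer: none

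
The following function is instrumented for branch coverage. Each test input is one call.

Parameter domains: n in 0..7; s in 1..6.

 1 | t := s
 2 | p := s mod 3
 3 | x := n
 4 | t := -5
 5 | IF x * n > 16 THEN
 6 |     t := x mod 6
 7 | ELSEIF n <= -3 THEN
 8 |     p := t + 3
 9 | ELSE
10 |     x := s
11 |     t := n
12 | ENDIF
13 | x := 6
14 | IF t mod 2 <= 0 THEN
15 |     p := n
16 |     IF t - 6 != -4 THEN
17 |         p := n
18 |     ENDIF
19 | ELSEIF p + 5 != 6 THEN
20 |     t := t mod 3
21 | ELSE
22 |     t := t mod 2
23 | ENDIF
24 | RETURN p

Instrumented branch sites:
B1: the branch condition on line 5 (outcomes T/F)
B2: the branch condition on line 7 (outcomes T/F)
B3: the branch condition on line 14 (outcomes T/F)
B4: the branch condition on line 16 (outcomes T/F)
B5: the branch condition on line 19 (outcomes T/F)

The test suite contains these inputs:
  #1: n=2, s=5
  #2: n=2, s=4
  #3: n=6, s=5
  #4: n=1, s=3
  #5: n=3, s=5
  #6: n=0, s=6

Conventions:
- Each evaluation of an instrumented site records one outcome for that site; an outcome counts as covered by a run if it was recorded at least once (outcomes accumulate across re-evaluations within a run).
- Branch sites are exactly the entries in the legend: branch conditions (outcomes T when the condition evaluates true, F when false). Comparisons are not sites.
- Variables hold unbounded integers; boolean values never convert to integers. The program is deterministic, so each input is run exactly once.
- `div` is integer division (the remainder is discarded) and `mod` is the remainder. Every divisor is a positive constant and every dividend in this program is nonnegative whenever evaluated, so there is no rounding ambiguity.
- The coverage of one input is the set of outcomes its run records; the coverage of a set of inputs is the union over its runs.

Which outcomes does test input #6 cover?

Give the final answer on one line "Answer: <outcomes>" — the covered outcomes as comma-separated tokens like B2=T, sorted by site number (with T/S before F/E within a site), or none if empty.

Tracing the run of input #6 (n=0, s=6):
  B1->F, B2->F, B3->T, B4->T
as a set, this run covers: B1=F, B2=F, B3=T, B4=T

Answer: B1=F, B2=F, B3=T, B4=T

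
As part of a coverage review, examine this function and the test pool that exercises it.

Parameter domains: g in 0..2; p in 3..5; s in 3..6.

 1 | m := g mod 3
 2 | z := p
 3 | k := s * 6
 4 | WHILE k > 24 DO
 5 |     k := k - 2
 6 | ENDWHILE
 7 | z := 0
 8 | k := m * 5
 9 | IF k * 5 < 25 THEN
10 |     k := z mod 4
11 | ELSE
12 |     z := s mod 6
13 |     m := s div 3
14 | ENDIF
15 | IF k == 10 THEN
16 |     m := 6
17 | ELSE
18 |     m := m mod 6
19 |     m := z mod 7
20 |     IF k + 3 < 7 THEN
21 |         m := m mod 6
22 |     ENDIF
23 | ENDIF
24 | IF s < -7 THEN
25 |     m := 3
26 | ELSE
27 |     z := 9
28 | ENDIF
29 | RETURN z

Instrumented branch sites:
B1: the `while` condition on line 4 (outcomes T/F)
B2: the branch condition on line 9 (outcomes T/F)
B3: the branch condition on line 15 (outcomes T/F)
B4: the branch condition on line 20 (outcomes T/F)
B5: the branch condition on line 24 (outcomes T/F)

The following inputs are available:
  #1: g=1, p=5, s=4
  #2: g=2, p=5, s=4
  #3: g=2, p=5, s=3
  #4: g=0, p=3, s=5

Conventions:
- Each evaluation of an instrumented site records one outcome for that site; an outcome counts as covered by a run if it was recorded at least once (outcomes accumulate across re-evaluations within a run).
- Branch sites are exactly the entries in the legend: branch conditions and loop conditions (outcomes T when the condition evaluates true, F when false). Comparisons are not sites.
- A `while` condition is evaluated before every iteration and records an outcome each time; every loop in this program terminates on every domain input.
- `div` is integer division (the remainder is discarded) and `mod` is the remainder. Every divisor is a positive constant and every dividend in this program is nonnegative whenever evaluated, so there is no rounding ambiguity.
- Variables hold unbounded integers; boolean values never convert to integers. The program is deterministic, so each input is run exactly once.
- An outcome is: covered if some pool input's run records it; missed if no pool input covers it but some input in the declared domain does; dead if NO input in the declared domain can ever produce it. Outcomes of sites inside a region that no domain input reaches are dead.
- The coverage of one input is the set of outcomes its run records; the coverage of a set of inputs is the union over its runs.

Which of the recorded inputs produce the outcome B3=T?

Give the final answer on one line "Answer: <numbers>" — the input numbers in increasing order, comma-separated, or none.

input #1 (g=1, p=5, s=4): does not record B3=T
input #2 (g=2, p=5, s=4): records B3=T
input #3 (g=2, p=5, s=3): records B3=T
input #4 (g=0, p=3, s=5): does not record B3=T

Answer: 2, 3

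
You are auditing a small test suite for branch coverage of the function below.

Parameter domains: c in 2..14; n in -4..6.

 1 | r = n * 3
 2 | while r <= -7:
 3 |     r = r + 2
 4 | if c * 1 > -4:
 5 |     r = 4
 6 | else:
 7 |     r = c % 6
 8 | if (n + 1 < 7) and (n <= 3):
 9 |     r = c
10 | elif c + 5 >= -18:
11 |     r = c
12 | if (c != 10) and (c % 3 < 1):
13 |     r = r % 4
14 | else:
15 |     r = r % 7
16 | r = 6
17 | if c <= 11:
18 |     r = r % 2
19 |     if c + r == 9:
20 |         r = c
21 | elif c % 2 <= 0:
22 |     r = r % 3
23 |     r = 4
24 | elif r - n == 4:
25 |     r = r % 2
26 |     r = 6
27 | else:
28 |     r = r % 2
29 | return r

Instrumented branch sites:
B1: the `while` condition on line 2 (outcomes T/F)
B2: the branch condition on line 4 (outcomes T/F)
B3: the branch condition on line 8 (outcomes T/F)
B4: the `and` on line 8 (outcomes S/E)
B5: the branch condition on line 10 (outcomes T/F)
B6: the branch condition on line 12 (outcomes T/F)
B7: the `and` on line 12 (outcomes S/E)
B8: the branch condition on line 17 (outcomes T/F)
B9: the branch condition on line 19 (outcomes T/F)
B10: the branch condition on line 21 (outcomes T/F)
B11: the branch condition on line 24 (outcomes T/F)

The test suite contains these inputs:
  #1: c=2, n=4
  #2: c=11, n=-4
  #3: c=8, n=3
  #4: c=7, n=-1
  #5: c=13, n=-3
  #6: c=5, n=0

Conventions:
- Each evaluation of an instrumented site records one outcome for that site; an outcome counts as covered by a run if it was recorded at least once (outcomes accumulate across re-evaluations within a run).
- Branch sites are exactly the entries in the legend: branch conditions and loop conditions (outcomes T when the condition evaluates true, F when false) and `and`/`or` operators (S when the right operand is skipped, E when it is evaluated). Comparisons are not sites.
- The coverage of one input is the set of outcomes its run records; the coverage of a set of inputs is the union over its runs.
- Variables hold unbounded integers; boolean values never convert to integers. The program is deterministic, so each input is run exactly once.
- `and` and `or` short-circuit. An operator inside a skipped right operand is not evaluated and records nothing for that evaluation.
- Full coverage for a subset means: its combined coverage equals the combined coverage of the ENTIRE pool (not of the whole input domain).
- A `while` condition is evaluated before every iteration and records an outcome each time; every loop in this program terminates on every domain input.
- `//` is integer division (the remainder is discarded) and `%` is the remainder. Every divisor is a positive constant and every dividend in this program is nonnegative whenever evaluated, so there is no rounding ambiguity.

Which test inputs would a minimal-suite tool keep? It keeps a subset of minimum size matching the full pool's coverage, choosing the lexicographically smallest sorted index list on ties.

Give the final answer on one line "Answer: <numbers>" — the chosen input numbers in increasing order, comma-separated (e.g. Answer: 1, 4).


input #1 (c=2, n=4): events B1->F, B2->T, B4->E, B3->F, B5->T, B7->E, B6->F, B8->T, B9->F; covers B1=F, B2=T, B3=F, B4=E, B5=T, B6=F, B7=E, B8=T, B9=F
input #2 (c=11, n=-4): events B1->T, B1->T, B1->T, B1->F, B2->T, B4->E, B3->T, B7->E, B6->F, B8->T, B9->F; covers B1=T, B1=F, B2=T, B3=T, B4=E, B6=F, B7=E, B8=T, B9=F
input #3 (c=8, n=3): events B1->F, B2->T, B4->E, B3->T, B7->E, B6->F, B8->T, B9->F; covers B1=F, B2=T, B3=T, B4=E, B6=F, B7=E, B8=T, B9=F
input #4 (c=7, n=-1): events B1->F, B2->T, B4->E, B3->T, B7->E, B6->F, B8->T, B9->F; covers B1=F, B2=T, B3=T, B4=E, B6=F, B7=E, B8=T, B9=F
input #5 (c=13, n=-3): events B1->T, B1->T, B1->F, B2->T, B4->E, B3->T, B7->E, B6->F, B8->F, B10->F, B11->F; covers B1=T, B1=F, B2=T, B3=T, B4=E, B6=F, B7=E, B8=F, B10=F, B11=F
input #6 (c=5, n=0): events B1->F, B2->T, B4->E, B3->T, B7->E, B6->F, B8->T, B9->F; covers B1=F, B2=T, B3=T, B4=E, B6=F, B7=E, B8=T, B9=F
the full pool covers 14 outcomes: B1=T, B1=F, B2=T, B3=T, B3=F, B4=E, B5=T, B6=F, B7=E, B8=T, B8=F, B9=F, B10=F, B11=F
checked all size-1 subsets: none covers 14 outcomes (max 10/14)
size 2: inputs {1, 5} cover all 14 outcomes, and no lexicographically smaller subset of this size does
Answer: 1, 5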